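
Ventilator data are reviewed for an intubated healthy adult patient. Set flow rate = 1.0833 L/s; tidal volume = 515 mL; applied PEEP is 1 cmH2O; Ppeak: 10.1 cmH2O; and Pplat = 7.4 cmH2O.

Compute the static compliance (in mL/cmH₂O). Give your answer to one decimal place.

80.5

Cstat = Vt / (Pplat − PEEP) = 515 / (7.4 − 1) = 515 / 6.4 = 80.469 mL/cmH2O.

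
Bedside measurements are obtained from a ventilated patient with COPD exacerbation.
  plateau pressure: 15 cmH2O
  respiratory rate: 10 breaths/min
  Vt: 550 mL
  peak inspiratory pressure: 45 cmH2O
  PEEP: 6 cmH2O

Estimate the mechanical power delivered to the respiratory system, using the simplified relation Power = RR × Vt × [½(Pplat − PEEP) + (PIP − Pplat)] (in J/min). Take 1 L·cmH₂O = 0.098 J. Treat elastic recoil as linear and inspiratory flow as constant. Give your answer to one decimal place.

18.6

Per-breath work = Vt × [½(Pplat−PEEP) + (PIP−Pplat)] = 0.550 × [0.5×9.0 + 30.0] = 0.550 × 34.5 = 18.975 L·cmH2O.
Power = 10 × 18.975 = 189.75 L·cmH2O/min.
× 0.098 J/(L·cmH2O) → 18.596 J/min.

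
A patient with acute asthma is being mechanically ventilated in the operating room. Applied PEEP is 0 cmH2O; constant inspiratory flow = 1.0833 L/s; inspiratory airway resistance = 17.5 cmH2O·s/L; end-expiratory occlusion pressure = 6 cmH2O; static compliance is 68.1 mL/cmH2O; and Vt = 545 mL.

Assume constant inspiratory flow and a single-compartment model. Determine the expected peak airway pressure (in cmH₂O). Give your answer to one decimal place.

Total PEEP = 6 cmH2O (set 0 + intrinsic 6); this is the baseline alveolar pressure.
Equation of motion (constant flow): PIP = Vt/C + R·V̇ + PEEP.
PIP = 545/68.1 + 17.5×1.0833 + 6 = 8.003 + 18.958 + 6 = 32.961 cmH2O.

33.0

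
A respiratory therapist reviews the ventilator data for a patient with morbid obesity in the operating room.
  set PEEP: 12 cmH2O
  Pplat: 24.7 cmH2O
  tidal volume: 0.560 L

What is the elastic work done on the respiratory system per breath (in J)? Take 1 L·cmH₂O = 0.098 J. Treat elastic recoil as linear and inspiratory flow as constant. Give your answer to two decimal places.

0.35

Elastic work ≈ ½ × (Pplat − PEEP) × Vt = 0.5 × (24.7 − 12) × 0.560 L = 0.5 × 12.7 × 0.560 = 3.556 L·cmH2O.
× 0.098 J/(L·cmH2O) → 0.3485 J.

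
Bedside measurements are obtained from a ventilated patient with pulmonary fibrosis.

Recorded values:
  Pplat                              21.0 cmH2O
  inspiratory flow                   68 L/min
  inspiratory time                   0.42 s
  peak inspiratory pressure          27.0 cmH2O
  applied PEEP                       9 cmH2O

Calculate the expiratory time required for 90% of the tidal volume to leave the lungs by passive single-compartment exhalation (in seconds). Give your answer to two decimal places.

0.48

Flow: 68 L/min ÷ 60 = 1.1333 L/s.
Vt = flow × Ti = 1.1333 L/s × 0.42 s × 1000 mL/L = 475.99 mL.
R = (PIP − Pplat)/V̇ = (27.0 − 21.0) / 1.1333 = 6.0/1.1333 = 5.294 cmH2O·s/L.
C = Vt/(Pplat − PEEP) = 475.99 / (21.0 − 9) = 475.99/12.0 = 39.666 mL/cmH2O.
τ = R × C = 5.294 × 0.03967 L/cmH2O = 0.21 s.
t = −τ·ln(1 − 0.90) = −0.21·ln(0.1) = 0.4835 s.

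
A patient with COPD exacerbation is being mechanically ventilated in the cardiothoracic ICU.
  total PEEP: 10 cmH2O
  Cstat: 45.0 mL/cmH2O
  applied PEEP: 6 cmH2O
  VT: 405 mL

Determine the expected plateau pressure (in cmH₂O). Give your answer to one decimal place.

19.0

End-expiratory occlusion gives total PEEP = 10 cmH2O (intrinsic PEEP = 10 − 6 = 4). Use total PEEP for the elastic gradient.
Pplat = PEEPtotal + Vt / Cstat = 10 + 405 / 45.0 = 10 + 9.0 = 19.0 cmH2O.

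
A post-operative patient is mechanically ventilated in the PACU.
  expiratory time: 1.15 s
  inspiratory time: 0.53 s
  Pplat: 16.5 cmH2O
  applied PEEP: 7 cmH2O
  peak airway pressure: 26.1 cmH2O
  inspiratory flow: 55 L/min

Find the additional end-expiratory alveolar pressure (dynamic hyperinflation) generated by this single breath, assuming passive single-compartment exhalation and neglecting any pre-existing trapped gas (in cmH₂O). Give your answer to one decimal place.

1.1

Flow: 55 L/min ÷ 60 = 0.9167 L/s.
Vt = flow × Ti = 0.9167 L/s × 0.53 s × 1000 mL/L = 485.85 mL.
R = (PIP − Pplat)/V̇ = (26.1 − 16.5) / 0.9167 = 9.6/0.9167 = 10.472 cmH2O·s/L.
C = Vt/(Pplat − PEEP) = 485.85 / (16.5 − 7) = 485.85/9.5 = 51.142 mL/cmH2O.
τ = R × C = 10.472 × 0.05114 L/cmH2O = 0.5355 s.
Fraction remaining = e^(−Te/τ) = e^(−1.15/0.5355) = 0.1168; trapped volume = 485.85 × 0.1168 = 56.747 mL.
Additional alveolar pressure from trapping ≈ V_trapped / C = 56.747 / 51.142 = 1.11 cmH2O.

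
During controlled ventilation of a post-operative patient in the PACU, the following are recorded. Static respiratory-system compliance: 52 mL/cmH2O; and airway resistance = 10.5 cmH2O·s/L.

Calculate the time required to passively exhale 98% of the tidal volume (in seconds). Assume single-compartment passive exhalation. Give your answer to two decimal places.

τ = R × C = 10.5 × 52 mL/cmH2O = 10.5 × 0.052 L/cmH2O = 0.546 s.
Exhaled fraction f = 1 − e^(−t/τ) → t = −τ·ln(1 − f) = −0.546·ln(0.02) = 2.136 s.

2.14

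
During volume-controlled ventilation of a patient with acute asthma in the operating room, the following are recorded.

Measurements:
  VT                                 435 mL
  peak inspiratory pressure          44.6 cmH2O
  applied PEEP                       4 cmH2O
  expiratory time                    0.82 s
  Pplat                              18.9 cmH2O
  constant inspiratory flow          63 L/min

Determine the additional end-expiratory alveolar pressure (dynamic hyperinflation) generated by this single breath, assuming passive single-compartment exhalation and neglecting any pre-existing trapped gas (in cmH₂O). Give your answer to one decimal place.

4.7

Flow: 63 L/min ÷ 60 = 1.05 L/s.
R = (PIP − Pplat)/V̇ = (44.6 − 18.9) / 1.05 = 25.7/1.05 = 24.476 cmH2O·s/L.
C = Vt/(Pplat − PEEP) = 435.0 / (18.9 − 4) = 435.0/14.9 = 29.195 mL/cmH2O.
τ = R × C = 24.476 × 0.0292 L/cmH2O = 0.7147 s.
Fraction remaining = e^(−Te/τ) = e^(−0.82/0.7147) = 0.3175; trapped volume = 435.0 × 0.3175 = 138.11 mL.
Additional alveolar pressure from trapping ≈ V_trapped / C = 138.11 / 29.195 = 4.731 cmH2O.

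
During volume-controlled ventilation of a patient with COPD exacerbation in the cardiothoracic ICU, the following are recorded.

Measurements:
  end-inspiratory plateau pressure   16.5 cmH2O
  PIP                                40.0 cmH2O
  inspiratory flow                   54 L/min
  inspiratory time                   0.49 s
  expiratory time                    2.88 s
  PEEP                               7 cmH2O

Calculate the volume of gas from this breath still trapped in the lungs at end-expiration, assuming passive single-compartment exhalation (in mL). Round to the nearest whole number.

Flow: 54 L/min ÷ 60 = 0.9 L/s.
Vt = flow × Ti = 0.9 L/s × 0.49 s × 1000 mL/L = 441.0 mL.
R = (PIP − Pplat)/V̇ = (40.0 − 16.5) / 0.9 = 23.5/0.9 = 26.111 cmH2O·s/L.
C = Vt/(Pplat − PEEP) = 441.0 / (16.5 − 7) = 441.0/9.5 = 46.421 mL/cmH2O.
τ = R × C = 26.111 × 0.04642 L/cmH2O = 1.212 s.
Fraction remaining = e^(−Te/τ) = e^(−2.88/1.212) = 0.0929.
Trapped volume = 441.0 × 0.0929 = 40.969 mL.

41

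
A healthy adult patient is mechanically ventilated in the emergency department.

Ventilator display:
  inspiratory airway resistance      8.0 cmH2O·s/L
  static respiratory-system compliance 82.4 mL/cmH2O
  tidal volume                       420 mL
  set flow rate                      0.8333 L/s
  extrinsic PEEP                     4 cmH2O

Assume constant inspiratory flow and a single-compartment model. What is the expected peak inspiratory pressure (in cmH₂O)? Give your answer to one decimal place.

15.8

Equation of motion (constant flow): PIP = Vt/C + R·V̇ + PEEP.
PIP = 420/82.4 + 8.0×0.8333 + 4 = 5.097 + 6.666 + 4 = 15.763 cmH2O.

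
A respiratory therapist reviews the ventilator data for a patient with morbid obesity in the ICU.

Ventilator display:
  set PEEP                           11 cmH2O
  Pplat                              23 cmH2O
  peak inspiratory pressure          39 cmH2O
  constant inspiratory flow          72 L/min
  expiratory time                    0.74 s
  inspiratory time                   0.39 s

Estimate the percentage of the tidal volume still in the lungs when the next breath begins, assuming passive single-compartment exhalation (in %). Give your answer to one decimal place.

Flow: 72 L/min ÷ 60 = 1.2 L/s.
Vt = flow × Ti = 1.2 L/s × 0.39 s × 1000 mL/L = 468.0 mL.
R = (PIP − Pplat)/V̇ = (39 − 23) / 1.2 = 16.0/1.2 = 13.333 cmH2O·s/L.
C = Vt/(Pplat − PEEP) = 468.0 / (23 − 11) = 468.0/12.0 = 39.0 mL/cmH2O.
τ = R × C = 13.333 × 0.039 L/cmH2O = 0.52 s.
Fraction remaining at end-expiration = e^(−Te/τ) = e^(−0.74/0.52) = 0.241 → 24.1%.

24.1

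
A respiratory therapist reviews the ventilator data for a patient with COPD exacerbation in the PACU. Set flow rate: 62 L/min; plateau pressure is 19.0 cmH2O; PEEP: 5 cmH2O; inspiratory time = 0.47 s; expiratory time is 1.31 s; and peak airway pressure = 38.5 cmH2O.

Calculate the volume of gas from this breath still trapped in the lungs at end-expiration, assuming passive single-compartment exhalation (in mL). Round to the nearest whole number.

66

Flow: 62 L/min ÷ 60 = 1.0333 L/s.
Vt = flow × Ti = 1.0333 L/s × 0.47 s × 1000 mL/L = 485.65 mL.
R = (PIP − Pplat)/V̇ = (38.5 − 19.0) / 1.0333 = 19.5/1.0333 = 18.872 cmH2O·s/L.
C = Vt/(Pplat − PEEP) = 485.65 / (19.0 − 5) = 485.65/14.0 = 34.689 mL/cmH2O.
τ = R × C = 18.872 × 0.03469 L/cmH2O = 0.6547 s.
Fraction remaining = e^(−Te/τ) = e^(−1.31/0.6547) = 0.1352.
Trapped volume = 485.65 × 0.1352 = 65.66 mL.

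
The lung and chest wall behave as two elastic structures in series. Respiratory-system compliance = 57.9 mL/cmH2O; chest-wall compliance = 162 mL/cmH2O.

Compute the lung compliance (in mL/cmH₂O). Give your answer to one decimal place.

90.1

1/CL = 1/Crs − 1/Ccw.
1/CL = 1/57.9 − 1/162 = 0.0111.
CL = 90.09 mL/cmH2O.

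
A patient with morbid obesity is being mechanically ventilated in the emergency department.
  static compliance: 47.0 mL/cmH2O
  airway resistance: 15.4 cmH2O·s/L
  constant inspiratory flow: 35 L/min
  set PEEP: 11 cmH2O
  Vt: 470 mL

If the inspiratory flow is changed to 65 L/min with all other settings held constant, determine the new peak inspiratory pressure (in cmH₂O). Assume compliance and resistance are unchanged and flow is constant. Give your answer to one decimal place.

Flow: 35 L/min ÷ 60 = 0.5833 L/s.
New flow: 65 L/min ÷ 60 = 1.0833 L/s.
PIP = Vt/C + R·V̇ + PEEP (constant-flow equation of motion).
Only the resistive term changes: ΔPIP = R × ΔV̇ = 15.4 × (1.0833 − 0.5833) = 15.4 × 0.5 = 7.7 cmH2O.
Original PIP = 470/47.0 + 15.4×0.5833 + 11 = 29.983 cmH2O; new PIP = 29.983 + (7.7) = 37.683 cmH2O.

37.7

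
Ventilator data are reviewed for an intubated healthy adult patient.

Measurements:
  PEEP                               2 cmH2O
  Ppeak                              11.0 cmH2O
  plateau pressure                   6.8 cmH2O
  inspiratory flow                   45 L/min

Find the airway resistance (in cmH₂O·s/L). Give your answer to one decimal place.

Flow: 45 L/min ÷ 60 = 0.75 L/s.
Raw = (PIP − Pplat) / flow = (11.0 − 6.8) / 0.75 = 4.2 / 0.75 = 5.6 cmH2O·s/L.

5.6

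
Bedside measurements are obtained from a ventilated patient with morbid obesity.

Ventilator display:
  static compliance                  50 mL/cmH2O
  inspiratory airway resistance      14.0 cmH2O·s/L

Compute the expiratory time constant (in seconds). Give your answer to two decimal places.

τ = R × C = 14.0 × 50 mL/cmH2O = 14.0 × 0.050 L/cmH2O = 0.7 s.

0.70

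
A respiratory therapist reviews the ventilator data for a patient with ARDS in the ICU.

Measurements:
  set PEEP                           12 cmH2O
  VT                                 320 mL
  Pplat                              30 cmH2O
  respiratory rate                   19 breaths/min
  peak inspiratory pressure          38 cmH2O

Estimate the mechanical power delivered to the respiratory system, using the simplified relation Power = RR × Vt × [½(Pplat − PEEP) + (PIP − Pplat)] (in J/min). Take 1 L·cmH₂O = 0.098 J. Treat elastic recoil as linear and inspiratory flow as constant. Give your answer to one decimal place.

Per-breath work = Vt × [½(Pplat−PEEP) + (PIP−Pplat)] = 0.320 × [0.5×18.0 + 8.0] = 0.320 × 17.0 = 5.44 L·cmH2O.
Power = 19 × 5.44 = 103.36 L·cmH2O/min.
× 0.098 J/(L·cmH2O) → 10.129 J/min.

10.1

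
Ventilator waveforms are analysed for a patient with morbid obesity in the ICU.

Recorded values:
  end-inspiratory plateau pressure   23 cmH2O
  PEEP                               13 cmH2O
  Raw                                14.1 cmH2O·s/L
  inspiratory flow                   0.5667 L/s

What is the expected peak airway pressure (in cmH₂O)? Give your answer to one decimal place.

31.0

PIP = Pplat + Raw × flow = 23 + 14.1 × 0.5667 = 23 + 7.99 = 30.99 cmH2O.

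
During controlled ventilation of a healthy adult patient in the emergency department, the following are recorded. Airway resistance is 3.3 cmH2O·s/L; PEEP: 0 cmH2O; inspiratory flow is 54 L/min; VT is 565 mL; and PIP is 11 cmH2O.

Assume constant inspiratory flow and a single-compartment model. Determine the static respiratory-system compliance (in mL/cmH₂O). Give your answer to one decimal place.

Flow: 54 L/min ÷ 60 = 0.9 L/s.
Equation of motion (constant flow): PIP = Vt/C + R·V̇ + PEEP.
Vt/C = PIP − R·V̇ − PEEP = 11 − 3.3×0.9 − 0 = 11 − 2.97 − 0 = 8.03 cmH2O.
C = Vt / 8.03 = 565 / 8.03 = 70.361 mL/cmH2O.

70.4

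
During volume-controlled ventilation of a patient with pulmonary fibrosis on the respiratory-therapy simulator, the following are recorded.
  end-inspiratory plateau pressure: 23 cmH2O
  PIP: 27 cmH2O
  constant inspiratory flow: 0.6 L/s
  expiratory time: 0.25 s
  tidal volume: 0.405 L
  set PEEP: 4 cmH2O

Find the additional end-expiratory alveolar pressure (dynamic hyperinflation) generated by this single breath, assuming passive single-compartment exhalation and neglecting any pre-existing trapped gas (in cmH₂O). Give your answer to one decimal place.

R = (PIP − Pplat)/V̇ = (27 − 23) / 0.6 = 4.0/0.6 = 6.667 cmH2O·s/L.
C = Vt/(Pplat − PEEP) = 405.0 / (23 − 4) = 405.0/19.0 = 21.316 mL/cmH2O.
τ = R × C = 6.667 × 0.02132 L/cmH2O = 0.1421 s.
Fraction remaining = e^(−Te/τ) = e^(−0.25/0.1421) = 0.1722; trapped volume = 405.0 × 0.1722 = 69.741 mL.
Additional alveolar pressure from trapping ≈ V_trapped / C = 69.741 / 21.316 = 3.272 cmH2O.

3.3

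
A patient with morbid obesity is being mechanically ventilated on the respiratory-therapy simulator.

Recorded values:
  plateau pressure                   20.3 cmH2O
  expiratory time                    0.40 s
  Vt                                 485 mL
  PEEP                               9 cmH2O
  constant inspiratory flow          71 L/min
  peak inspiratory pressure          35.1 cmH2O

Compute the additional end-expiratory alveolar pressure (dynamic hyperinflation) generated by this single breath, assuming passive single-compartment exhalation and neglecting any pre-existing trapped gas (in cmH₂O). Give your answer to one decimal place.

Flow: 71 L/min ÷ 60 = 1.1833 L/s.
R = (PIP − Pplat)/V̇ = (35.1 − 20.3) / 1.1833 = 14.8/1.1833 = 12.507 cmH2O·s/L.
C = Vt/(Pplat − PEEP) = 485.0 / (20.3 − 9) = 485.0/11.3 = 42.92 mL/cmH2O.
τ = R × C = 12.507 × 0.04292 L/cmH2O = 0.5368 s.
Fraction remaining = e^(−Te/τ) = e^(−0.40/0.5368) = 0.4747; trapped volume = 485.0 × 0.4747 = 230.23 mL.
Additional alveolar pressure from trapping ≈ V_trapped / C = 230.23 / 42.92 = 5.364 cmH2O.

5.4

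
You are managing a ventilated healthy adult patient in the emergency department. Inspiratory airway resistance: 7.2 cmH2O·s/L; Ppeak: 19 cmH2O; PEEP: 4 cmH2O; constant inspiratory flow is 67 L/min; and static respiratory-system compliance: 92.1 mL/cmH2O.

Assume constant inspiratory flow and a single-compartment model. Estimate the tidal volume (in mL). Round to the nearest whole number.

641

Flow: 67 L/min ÷ 60 = 1.1167 L/s.
Equation of motion (constant flow): PIP = Vt/C + R·V̇ + PEEP.
Vt/C = PIP − R·V̇ − PEEP = 19 − 8.04 − 4 = 6.96 cmH2O.
Vt = C × 6.96 = 92.1 × 6.96 = 641.02 mL.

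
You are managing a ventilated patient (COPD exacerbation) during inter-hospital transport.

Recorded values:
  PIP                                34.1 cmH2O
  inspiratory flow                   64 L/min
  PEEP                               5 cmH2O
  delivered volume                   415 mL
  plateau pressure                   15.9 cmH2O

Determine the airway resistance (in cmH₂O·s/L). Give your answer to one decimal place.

17.1

Flow: 64 L/min ÷ 60 = 1.0667 L/s.
Raw = (PIP − Pplat) / flow = (34.1 − 15.9) / 1.0667 = 18.2 / 1.0667 = 17.062 cmH2O·s/L.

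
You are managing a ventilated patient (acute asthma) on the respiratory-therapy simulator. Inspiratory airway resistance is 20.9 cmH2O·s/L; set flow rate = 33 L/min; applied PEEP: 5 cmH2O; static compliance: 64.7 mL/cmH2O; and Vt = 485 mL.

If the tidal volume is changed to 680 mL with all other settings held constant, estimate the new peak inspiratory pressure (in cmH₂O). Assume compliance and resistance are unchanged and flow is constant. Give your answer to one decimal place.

27.0

Flow: 33 L/min ÷ 60 = 0.55 L/s.
PIP = Vt/C + R·V̇ + PEEP (constant-flow equation of motion).
Only the elastic term changes: ΔPIP = ΔVt / C = (680 − 485) / 64.7 = 3.014 cmH2O.
Original PIP = 485/64.7 + 20.9×0.55 + 5 = 23.991 cmH2O; new PIP = 23.991 + (3.014) = 27.005 cmH2O.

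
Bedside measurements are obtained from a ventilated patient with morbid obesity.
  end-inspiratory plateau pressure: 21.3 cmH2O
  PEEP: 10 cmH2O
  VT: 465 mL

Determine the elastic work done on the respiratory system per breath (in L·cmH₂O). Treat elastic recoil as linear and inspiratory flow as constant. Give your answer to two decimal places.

2.63

Elastic work ≈ ½ × (Pplat − PEEP) × Vt = 0.5 × (21.3 − 10) × 0.465 L = 0.5 × 11.3 × 0.465 = 2.627 L·cmH2O.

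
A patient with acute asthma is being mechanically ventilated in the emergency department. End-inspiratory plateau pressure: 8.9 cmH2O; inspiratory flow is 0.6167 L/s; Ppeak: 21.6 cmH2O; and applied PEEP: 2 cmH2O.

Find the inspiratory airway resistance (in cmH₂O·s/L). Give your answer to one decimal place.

Raw = (PIP − Pplat) / flow = (21.6 − 8.9) / 0.6167 = 12.7 / 0.6167 = 20.593 cmH2O·s/L.

20.6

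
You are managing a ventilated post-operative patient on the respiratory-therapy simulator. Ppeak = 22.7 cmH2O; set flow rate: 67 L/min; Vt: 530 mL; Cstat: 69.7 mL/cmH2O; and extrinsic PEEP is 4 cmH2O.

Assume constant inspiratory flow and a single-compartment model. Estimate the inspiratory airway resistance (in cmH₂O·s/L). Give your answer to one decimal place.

9.9

Flow: 67 L/min ÷ 60 = 1.1167 L/s.
Equation of motion (constant flow): PIP = Vt/C + R·V̇ + PEEP.
R·V̇ = PIP − Vt/C − PEEP = 22.7 − 530/69.7 − 4 = 22.7 − 7.604 − 4 = 11.096 cmH2O.
R = 11.096 / 1.1167 = 9.936 cmH2O·s/L.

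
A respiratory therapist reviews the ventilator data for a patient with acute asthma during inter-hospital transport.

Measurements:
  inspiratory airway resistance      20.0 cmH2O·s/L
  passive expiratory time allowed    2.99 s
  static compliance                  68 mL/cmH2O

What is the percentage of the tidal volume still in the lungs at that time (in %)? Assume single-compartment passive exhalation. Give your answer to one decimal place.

11.1

τ = R × C = 20.0 × 68 mL/cmH2O = 20.0 × 0.068 L/cmH2O = 1.36 s.
Passive exhalation: V(t)/V₀ = e^(−t/τ) = e^(−2.99/1.36) = 0.111.
Fraction remaining = 0.111 → 11.1%.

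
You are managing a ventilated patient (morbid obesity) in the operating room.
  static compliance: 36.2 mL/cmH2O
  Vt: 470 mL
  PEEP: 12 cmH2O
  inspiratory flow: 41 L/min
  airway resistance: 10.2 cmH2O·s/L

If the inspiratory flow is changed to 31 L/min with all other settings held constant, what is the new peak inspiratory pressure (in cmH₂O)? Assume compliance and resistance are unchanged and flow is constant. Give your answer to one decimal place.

30.3

Flow: 41 L/min ÷ 60 = 0.6833 L/s.
New flow: 31 L/min ÷ 60 = 0.5167 L/s.
PIP = Vt/C + R·V̇ + PEEP (constant-flow equation of motion).
Only the resistive term changes: ΔPIP = R × ΔV̇ = 10.2 × (0.5167 − 0.6833) = 10.2 × -0.1666 = -1.699 cmH2O.
Original PIP = 470/36.2 + 10.2×0.6833 + 12 = 31.953 cmH2O; new PIP = 31.953 + (-1.699) = 30.254 cmH2O.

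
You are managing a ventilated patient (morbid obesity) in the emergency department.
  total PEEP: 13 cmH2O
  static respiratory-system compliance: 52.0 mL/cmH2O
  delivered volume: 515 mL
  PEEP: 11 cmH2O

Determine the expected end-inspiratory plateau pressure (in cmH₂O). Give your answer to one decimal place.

End-expiratory occlusion gives total PEEP = 13 cmH2O (intrinsic PEEP = 13 − 11 = 2). Use total PEEP for the elastic gradient.
Pplat = PEEPtotal + Vt / Cstat = 13 + 515 / 52.0 = 13 + 9.904 = 22.904 cmH2O.

22.9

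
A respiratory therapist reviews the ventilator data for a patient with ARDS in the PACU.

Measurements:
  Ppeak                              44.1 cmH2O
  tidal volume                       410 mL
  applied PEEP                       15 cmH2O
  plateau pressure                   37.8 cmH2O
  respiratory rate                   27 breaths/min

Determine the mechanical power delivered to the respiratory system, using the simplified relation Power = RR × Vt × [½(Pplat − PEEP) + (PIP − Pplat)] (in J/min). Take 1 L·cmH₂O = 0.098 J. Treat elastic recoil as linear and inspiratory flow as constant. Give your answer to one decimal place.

19.2

Per-breath work = Vt × [½(Pplat−PEEP) + (PIP−Pplat)] = 0.410 × [0.5×22.8 + 6.3] = 0.410 × 17.7 = 7.257 L·cmH2O.
Power = 27 × 7.257 = 195.94 L·cmH2O/min.
× 0.098 J/(L·cmH2O) → 19.202 J/min.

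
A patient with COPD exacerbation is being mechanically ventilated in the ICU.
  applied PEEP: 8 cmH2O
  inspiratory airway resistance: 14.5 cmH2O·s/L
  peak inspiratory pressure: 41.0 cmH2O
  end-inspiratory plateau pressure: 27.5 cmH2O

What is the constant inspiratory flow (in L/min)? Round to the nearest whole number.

56

flow = (PIP − Pplat) / Raw = (41.0 − 27.5) / 14.5 = 0.931 L/s × 60 = 55.86 L/min.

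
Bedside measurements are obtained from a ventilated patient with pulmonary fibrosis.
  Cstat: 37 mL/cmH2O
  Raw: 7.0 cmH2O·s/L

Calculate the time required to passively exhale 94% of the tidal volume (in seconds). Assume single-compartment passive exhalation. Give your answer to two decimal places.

0.73

τ = R × C = 7.0 × 37 mL/cmH2O = 7.0 × 0.037 L/cmH2O = 0.259 s.
Exhaled fraction f = 1 − e^(−t/τ) → t = −τ·ln(1 − f) = −0.259·ln(0.06) = 0.7287 s.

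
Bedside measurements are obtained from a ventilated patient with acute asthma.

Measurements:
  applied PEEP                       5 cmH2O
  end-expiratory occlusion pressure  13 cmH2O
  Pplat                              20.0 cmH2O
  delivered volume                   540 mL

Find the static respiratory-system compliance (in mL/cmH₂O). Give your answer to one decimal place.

End-expiratory occlusion gives total PEEP = 13 cmH2O (intrinsic PEEP = 13 − 5 = 8). Use total PEEP for the elastic gradient.
Cstat = Vt / (Pplat − PEEPtotal) = 540 / (20.0 − 13) = 540 / 7.0 = 77.143 mL/cmH2O.

77.1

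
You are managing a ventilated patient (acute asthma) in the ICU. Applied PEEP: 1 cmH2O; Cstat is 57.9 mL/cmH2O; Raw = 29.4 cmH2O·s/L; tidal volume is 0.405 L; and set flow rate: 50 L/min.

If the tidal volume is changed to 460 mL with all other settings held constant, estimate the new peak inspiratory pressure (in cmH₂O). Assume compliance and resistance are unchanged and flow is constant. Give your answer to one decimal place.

33.4

Flow: 50 L/min ÷ 60 = 0.8333 L/s.
PIP = Vt/C + R·V̇ + PEEP (constant-flow equation of motion).
Only the elastic term changes: ΔPIP = ΔVt / C = (460 − 405) / 57.9 = 0.9499 cmH2O.
Original PIP = 405/57.9 + 29.4×0.8333 + 1 = 32.494 cmH2O; new PIP = 32.494 + (0.9499) = 33.444 cmH2O.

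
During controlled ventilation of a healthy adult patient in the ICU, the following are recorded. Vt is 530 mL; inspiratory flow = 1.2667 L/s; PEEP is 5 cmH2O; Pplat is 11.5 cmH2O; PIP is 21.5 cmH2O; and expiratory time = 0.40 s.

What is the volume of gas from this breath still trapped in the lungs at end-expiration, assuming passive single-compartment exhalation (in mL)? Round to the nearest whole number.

285

R = (PIP − Pplat)/V̇ = (21.5 − 11.5) / 1.2667 = 10.0/1.2667 = 7.895 cmH2O·s/L.
C = Vt/(Pplat − PEEP) = 530.0 / (11.5 − 5) = 530.0/6.5 = 81.538 mL/cmH2O.
τ = R × C = 7.895 × 0.08154 L/cmH2O = 0.6438 s.
Fraction remaining = e^(−Te/τ) = e^(−0.40/0.6438) = 0.5372.
Trapped volume = 530.0 × 0.5372 = 284.72 mL.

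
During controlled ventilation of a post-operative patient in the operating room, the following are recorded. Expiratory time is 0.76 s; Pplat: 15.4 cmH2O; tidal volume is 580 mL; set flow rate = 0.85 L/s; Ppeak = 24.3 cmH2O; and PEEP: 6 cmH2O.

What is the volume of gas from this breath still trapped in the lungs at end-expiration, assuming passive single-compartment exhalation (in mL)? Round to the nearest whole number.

R = (PIP − Pplat)/V̇ = (24.3 − 15.4) / 0.85 = 8.9/0.85 = 10.471 cmH2O·s/L.
C = Vt/(Pplat − PEEP) = 580.0 / (15.4 − 6) = 580.0/9.4 = 61.702 mL/cmH2O.
τ = R × C = 10.471 × 0.0617 L/cmH2O = 0.6461 s.
Fraction remaining = e^(−Te/τ) = e^(−0.76/0.6461) = 0.3084.
Trapped volume = 580.0 × 0.3084 = 178.87 mL.

179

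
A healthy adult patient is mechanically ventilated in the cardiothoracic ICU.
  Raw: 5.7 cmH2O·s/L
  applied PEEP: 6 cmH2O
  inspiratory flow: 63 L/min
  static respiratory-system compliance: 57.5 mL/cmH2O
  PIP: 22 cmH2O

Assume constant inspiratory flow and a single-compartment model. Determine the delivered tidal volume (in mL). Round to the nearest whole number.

Flow: 63 L/min ÷ 60 = 1.05 L/s.
Equation of motion (constant flow): PIP = Vt/C + R·V̇ + PEEP.
Vt/C = PIP − R·V̇ − PEEP = 22 − 5.985 − 6 = 10.015 cmH2O.
Vt = C × 10.015 = 57.5 × 10.015 = 575.86 mL.

576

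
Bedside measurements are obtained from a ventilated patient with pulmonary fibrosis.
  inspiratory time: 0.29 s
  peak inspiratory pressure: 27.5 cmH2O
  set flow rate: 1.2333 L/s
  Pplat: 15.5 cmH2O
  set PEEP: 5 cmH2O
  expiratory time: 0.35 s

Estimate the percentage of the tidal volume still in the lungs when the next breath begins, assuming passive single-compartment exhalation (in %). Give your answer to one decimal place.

34.8

Vt = flow × Ti = 1.2333 L/s × 0.29 s × 1000 mL/L = 357.66 mL.
R = (PIP − Pplat)/V̇ = (27.5 − 15.5) / 1.2333 = 12.0/1.2333 = 9.73 cmH2O·s/L.
C = Vt/(Pplat − PEEP) = 357.66 / (15.5 − 5) = 357.66/10.5 = 34.063 mL/cmH2O.
τ = R × C = 9.73 × 0.03406 L/cmH2O = 0.3314 s.
Fraction remaining at end-expiration = e^(−Te/τ) = e^(−0.35/0.3314) = 0.3478 → 34.78%.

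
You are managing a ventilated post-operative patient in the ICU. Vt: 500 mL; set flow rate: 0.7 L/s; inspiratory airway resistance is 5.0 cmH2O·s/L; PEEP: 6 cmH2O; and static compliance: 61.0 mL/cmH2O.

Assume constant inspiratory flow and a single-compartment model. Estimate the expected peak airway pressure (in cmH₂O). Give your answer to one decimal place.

Equation of motion (constant flow): PIP = Vt/C + R·V̇ + PEEP.
PIP = 500/61.0 + 5.0×0.7 + 6 = 8.197 + 3.5 + 6 = 17.697 cmH2O.

17.7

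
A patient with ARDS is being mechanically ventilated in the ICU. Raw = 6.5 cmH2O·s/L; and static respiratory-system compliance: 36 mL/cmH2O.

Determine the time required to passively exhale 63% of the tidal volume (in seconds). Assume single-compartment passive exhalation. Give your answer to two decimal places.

0.23

τ = R × C = 6.5 × 36 mL/cmH2O = 6.5 × 0.036 L/cmH2O = 0.234 s.
Exhaled fraction f = 1 − e^(−t/τ) → t = −τ·ln(1 − f) = −0.234·ln(0.37) = 0.2327 s.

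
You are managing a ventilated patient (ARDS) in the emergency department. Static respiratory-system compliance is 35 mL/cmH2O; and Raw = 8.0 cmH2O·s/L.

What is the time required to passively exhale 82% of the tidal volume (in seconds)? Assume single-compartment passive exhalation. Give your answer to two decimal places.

0.48

τ = R × C = 8.0 × 35 mL/cmH2O = 8.0 × 0.035 L/cmH2O = 0.28 s.
Exhaled fraction f = 1 − e^(−t/τ) → t = −τ·ln(1 − f) = −0.28·ln(0.18) = 0.4801 s.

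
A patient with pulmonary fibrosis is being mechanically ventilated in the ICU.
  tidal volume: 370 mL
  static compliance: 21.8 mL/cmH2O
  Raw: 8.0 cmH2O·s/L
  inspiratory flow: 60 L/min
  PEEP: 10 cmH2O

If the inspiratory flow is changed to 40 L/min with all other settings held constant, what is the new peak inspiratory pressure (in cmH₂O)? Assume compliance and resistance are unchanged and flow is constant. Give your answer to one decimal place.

Flow: 60 L/min ÷ 60 = 1 L/s.
New flow: 40 L/min ÷ 60 = 0.6667 L/s.
PIP = Vt/C + R·V̇ + PEEP (constant-flow equation of motion).
Only the resistive term changes: ΔPIP = R × ΔV̇ = 8.0 × (0.6667 − 1) = 8.0 × -0.3333 = -2.666 cmH2O.
Original PIP = 370/21.8 + 8.0×1 + 10 = 34.972 cmH2O; new PIP = 34.972 + (-2.666) = 32.306 cmH2O.

32.3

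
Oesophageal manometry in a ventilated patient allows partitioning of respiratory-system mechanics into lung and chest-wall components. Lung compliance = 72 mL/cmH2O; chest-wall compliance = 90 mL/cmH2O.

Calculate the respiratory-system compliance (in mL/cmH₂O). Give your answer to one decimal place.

40.0

Lung and chest wall are elastances in series: 1/Crs = 1/CL + 1/Ccw.
1/Crs = 1/72 + 1/90 = 0.025.
Crs = 40.0 mL/cmH2O.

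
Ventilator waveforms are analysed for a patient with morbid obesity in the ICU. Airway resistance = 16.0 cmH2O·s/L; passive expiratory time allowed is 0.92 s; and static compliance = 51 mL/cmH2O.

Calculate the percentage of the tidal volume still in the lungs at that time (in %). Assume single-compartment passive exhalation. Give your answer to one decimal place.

τ = R × C = 16.0 × 51 mL/cmH2O = 16.0 × 0.051 L/cmH2O = 0.816 s.
Passive exhalation: V(t)/V₀ = e^(−t/τ) = e^(−0.92/0.816) = 0.3239.
Fraction remaining = 0.3239 → 32.39%.

32.4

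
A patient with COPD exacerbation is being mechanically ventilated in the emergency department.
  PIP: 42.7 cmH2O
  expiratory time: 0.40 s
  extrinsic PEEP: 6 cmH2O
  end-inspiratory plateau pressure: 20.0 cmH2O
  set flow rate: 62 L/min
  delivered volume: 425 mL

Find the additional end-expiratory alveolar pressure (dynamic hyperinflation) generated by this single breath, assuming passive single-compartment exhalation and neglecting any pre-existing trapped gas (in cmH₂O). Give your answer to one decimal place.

7.7

Flow: 62 L/min ÷ 60 = 1.0333 L/s.
R = (PIP − Pplat)/V̇ = (42.7 − 20.0) / 1.0333 = 22.7/1.0333 = 21.968 cmH2O·s/L.
C = Vt/(Pplat − PEEP) = 425.0 / (20.0 − 6) = 425.0/14.0 = 30.357 mL/cmH2O.
τ = R × C = 21.968 × 0.03036 L/cmH2O = 0.6669 s.
Fraction remaining = e^(−Te/τ) = e^(−0.40/0.6669) = 0.5489; trapped volume = 425.0 × 0.5489 = 233.28 mL.
Additional alveolar pressure from trapping ≈ V_trapped / C = 233.28 / 30.357 = 7.685 cmH2O.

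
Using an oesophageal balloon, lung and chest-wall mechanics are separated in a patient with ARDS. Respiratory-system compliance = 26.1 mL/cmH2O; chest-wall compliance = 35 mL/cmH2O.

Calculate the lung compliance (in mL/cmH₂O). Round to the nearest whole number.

103

1/CL = 1/Crs − 1/Ccw.
1/CL = 1/26.1 − 1/35 = 0.009743.
CL = 102.64 mL/cmH2O.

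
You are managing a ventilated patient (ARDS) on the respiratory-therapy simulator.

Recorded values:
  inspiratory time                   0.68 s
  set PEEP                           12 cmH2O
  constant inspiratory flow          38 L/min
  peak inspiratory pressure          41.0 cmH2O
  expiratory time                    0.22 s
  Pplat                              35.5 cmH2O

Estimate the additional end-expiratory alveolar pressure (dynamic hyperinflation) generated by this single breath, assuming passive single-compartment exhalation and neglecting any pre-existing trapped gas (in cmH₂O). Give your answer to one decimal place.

Flow: 38 L/min ÷ 60 = 0.6333 L/s.
Vt = flow × Ti = 0.6333 L/s × 0.68 s × 1000 mL/L = 430.64 mL.
R = (PIP − Pplat)/V̇ = (41.0 − 35.5) / 0.6333 = 5.5/0.6333 = 8.685 cmH2O·s/L.
C = Vt/(Pplat − PEEP) = 430.64 / (35.5 − 12) = 430.64/23.5 = 18.325 mL/cmH2O.
τ = R × C = 8.685 × 0.01833 L/cmH2O = 0.1592 s.
Fraction remaining = e^(−Te/τ) = e^(−0.22/0.1592) = 0.2511; trapped volume = 430.64 × 0.2511 = 108.13 mL.
Additional alveolar pressure from trapping ≈ V_trapped / C = 108.13 / 18.325 = 5.901 cmH2O.

5.9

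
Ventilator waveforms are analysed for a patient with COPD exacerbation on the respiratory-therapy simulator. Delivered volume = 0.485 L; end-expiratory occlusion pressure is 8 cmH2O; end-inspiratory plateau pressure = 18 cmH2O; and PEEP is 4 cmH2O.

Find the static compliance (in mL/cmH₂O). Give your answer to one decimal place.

48.5

End-expiratory occlusion gives total PEEP = 8 cmH2O (intrinsic PEEP = 8 − 4 = 4). Use total PEEP for the elastic gradient.
Cstat = Vt / (Pplat − PEEPtotal) = 485 / (18 − 8) = 485 / 10.0 = 48.5 mL/cmH2O.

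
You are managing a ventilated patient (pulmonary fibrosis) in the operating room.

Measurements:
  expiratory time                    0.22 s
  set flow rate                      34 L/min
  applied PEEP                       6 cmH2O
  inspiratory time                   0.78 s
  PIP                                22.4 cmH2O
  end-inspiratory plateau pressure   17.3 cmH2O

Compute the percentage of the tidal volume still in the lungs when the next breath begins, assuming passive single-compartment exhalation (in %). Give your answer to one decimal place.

53.5

Flow: 34 L/min ÷ 60 = 0.5667 L/s.
Vt = flow × Ti = 0.5667 L/s × 0.78 s × 1000 mL/L = 442.03 mL.
R = (PIP − Pplat)/V̇ = (22.4 − 17.3) / 0.5667 = 5.1/0.5667 = 8.999 cmH2O·s/L.
C = Vt/(Pplat − PEEP) = 442.03 / (17.3 − 6) = 442.03/11.3 = 39.118 mL/cmH2O.
τ = R × C = 8.999 × 0.03912 L/cmH2O = 0.352 s.
Fraction remaining at end-expiration = e^(−Te/τ) = e^(−0.22/0.352) = 0.5353 → 53.53%.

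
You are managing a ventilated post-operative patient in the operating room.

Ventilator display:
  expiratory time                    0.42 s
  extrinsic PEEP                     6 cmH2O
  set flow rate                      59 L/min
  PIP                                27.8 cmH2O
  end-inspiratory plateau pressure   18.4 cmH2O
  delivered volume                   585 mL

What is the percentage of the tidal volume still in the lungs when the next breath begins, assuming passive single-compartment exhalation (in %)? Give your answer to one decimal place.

Flow: 59 L/min ÷ 60 = 0.9833 L/s.
R = (PIP − Pplat)/V̇ = (27.8 − 18.4) / 0.9833 = 9.4/0.9833 = 9.56 cmH2O·s/L.
C = Vt/(Pplat − PEEP) = 585.0 / (18.4 − 6) = 585.0/12.4 = 47.177 mL/cmH2O.
τ = R × C = 9.56 × 0.04718 L/cmH2O = 0.451 s.
Fraction remaining at end-expiration = e^(−Te/τ) = e^(−0.42/0.451) = 0.3941 → 39.41%.

39.4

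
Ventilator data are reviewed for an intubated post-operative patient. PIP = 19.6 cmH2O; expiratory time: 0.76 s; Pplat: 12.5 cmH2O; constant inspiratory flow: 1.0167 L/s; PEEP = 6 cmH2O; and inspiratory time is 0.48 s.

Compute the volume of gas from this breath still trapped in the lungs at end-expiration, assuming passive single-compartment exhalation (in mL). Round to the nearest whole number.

115

Vt = flow × Ti = 1.0167 L/s × 0.48 s × 1000 mL/L = 488.02 mL.
R = (PIP − Pplat)/V̇ = (19.6 − 12.5) / 1.0167 = 7.1/1.0167 = 6.983 cmH2O·s/L.
C = Vt/(Pplat − PEEP) = 488.02 / (12.5 − 6) = 488.02/6.5 = 75.08 mL/cmH2O.
τ = R × C = 6.983 × 0.07508 L/cmH2O = 0.5243 s.
Fraction remaining = e^(−Te/τ) = e^(−0.76/0.5243) = 0.2347.
Trapped volume = 488.02 × 0.2347 = 114.54 mL.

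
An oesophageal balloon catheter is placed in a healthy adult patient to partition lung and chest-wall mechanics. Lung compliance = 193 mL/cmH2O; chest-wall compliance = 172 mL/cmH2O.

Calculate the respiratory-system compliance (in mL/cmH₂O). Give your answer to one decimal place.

Lung and chest wall are elastances in series: 1/Crs = 1/CL + 1/Ccw.
1/Crs = 1/193 + 1/172 = 0.011.
Crs = 90.909 mL/cmH2O.

90.9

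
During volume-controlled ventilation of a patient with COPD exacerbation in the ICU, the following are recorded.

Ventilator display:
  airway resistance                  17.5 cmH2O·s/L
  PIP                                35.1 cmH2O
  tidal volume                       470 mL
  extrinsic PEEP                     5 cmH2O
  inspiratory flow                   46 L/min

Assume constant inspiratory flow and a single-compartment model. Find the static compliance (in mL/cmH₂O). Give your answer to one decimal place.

28.2

Flow: 46 L/min ÷ 60 = 0.7667 L/s.
Equation of motion (constant flow): PIP = Vt/C + R·V̇ + PEEP.
Vt/C = PIP − R·V̇ − PEEP = 35.1 − 17.5×0.7667 − 5 = 35.1 − 13.417 − 5 = 16.683 cmH2O.
C = Vt / 16.683 = 470 / 16.683 = 28.172 mL/cmH2O.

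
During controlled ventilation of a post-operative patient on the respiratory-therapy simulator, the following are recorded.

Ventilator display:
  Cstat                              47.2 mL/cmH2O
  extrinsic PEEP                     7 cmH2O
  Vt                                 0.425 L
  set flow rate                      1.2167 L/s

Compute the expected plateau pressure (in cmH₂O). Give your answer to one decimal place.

16.0

Pplat = PEEP + Vt / Cstat = 7 + 425 / 47.2 = 7 + 9.004 = 16.004 cmH2O.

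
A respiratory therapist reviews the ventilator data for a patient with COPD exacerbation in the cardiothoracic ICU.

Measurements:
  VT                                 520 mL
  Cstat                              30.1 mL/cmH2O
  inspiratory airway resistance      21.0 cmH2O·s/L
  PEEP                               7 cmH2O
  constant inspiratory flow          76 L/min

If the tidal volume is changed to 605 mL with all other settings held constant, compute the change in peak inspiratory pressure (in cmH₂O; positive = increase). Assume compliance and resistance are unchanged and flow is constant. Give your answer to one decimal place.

PIP = Vt/C + R·V̇ + PEEP (constant-flow equation of motion).
Only the elastic term changes: ΔPIP = ΔVt / C = (605 − 520) / 30.1 = 2.824 cmH2O.

2.8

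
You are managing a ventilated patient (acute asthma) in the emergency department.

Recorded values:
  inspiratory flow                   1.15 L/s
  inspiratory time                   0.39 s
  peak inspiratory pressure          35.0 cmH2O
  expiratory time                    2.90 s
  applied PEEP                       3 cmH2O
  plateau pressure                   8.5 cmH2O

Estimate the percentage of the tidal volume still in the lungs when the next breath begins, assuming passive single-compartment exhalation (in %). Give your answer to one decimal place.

21.4

Vt = flow × Ti = 1.15 L/s × 0.39 s × 1000 mL/L = 448.5 mL.
R = (PIP − Pplat)/V̇ = (35.0 − 8.5) / 1.15 = 26.5/1.15 = 23.043 cmH2O·s/L.
C = Vt/(Pplat − PEEP) = 448.5 / (8.5 − 3) = 448.5/5.5 = 81.545 mL/cmH2O.
τ = R × C = 23.043 × 0.08155 L/cmH2O = 1.879 s.
Fraction remaining at end-expiration = e^(−Te/τ) = e^(−2.90/1.879) = 0.2137 → 21.37%.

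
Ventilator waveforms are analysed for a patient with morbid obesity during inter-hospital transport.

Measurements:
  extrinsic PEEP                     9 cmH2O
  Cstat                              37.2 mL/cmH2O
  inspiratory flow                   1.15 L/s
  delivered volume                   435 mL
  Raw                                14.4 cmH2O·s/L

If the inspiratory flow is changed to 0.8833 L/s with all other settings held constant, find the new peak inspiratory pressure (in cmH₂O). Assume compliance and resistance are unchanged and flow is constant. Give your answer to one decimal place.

PIP = Vt/C + R·V̇ + PEEP (constant-flow equation of motion).
Only the resistive term changes: ΔPIP = R × ΔV̇ = 14.4 × (0.8833 − 1.15) = 14.4 × -0.2667 = -3.84 cmH2O.
Original PIP = 435/37.2 + 14.4×1.15 + 9 = 37.254 cmH2O; new PIP = 37.254 + (-3.84) = 33.414 cmH2O.

33.4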